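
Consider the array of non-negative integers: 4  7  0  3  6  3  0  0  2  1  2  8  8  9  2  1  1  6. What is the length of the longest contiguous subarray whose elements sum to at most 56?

[4] sum 4 len 1
[4, 7] sum 11 len 2
[4, 7, 0] sum 11 len 3
[4, 7, 0, 3] sum 14 len 4
[4, 7, 0, 3, 6] sum 20 len 5
[4, 7, 0, 3, 6, 3] sum 23 len 6
[4, 7, 0, 3, 6, 3, 0] sum 23 len 7
[4, 7, 0, 3, 6, 3, 0, 0] sum 23 len 8
[4, 7, 0, 3, 6, 3, 0, 0, 2] sum 25 len 9
[4, 7, 0, 3, 6, 3, 0, 0, 2, 1] sum 26 len 10
[4, 7, 0, 3, 6, 3, 0, 0, 2, 1, 2] sum 28 len 11
[4, 7, 0, 3, 6, 3, 0, 0, 2, 1, 2, 8] sum 36 len 12
[4, 7, 0, 3, 6, 3, 0, 0, 2, 1, 2, 8, 8] sum 44 len 13
[4, 7, 0, 3, 6, 3, 0, 0, 2, 1, 2, 8, 8, 9] sum 53 len 14
[4, 7, 0, 3, 6, 3, 0, 0, 2, 1, 2, 8, 8, 9, 2] sum 55 len 15
[4, 7, 0, 3, 6, 3, 0, 0, 2, 1, 2, 8, 8, 9, 2, 1] sum 56 len 16
[7, 0, 3, 6, 3, 0, 0, 2, 1, 2, 8, 8, 9, 2, 1, 1] sum 53 len 16
[0, 3, 6, 3, 0, 0, 2, 1, 2, 8, 8, 9, 2, 1, 1, 6] sum 52 len 16
Longest length seen: 16.

16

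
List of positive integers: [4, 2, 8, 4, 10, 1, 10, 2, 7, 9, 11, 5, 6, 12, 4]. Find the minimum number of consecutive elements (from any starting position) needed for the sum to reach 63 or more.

9

Extend right; whenever the sum reaches 63, record the length and shrink from the left:
add 4: running sum 4 < 63
add 2: running sum 6 < 63
add 8: running sum 14 < 63
add 4: running sum 18 < 63
add 10: running sum 28 < 63
add 1: running sum 29 < 63
add 10: running sum 39 < 63
add 2: running sum 41 < 63
add 7: running sum 48 < 63
add 9: running sum 57 < 63
end 10: [2, 8, 4, 10, 1, 10, 2, 7, 9, 11] sum 64, len 10
end 11: [8, 4, 10, 1, 10, 2, 7, 9, 11, 5] sum 67, len 10
end 12: [4, 10, 1, 10, 2, 7, 9, 11, 5, 6] sum 65, len 10
end 13: [1, 10, 2, 7, 9, 11, 5, 6, 12] sum 63, len 9
end 14: [10, 2, 7, 9, 11, 5, 6, 12, 4] sum 66, len 9
Shortest qualifying length: 9.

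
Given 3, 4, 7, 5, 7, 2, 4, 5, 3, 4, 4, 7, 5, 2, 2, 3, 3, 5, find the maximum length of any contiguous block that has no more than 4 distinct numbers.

7

Extend right; when distinct count exceeds 4, shrink from the left:
add 3: window [3] (1 distinct), len 1
add 4: window [3, 4] (2 distinct), len 2
add 7: window [3, 4, 7] (3 distinct), len 3
add 5: window [3, 4, 7, 5] (4 distinct), len 4
add 7: window [3, 4, 7, 5, 7] (4 distinct), len 5
add 2: window [4, 7, 5, 7, 2] (4 distinct), len 5
add 4: window [4, 7, 5, 7, 2, 4] (4 distinct), len 6
add 5: window [4, 7, 5, 7, 2, 4, 5] (4 distinct), len 7
add 3: window [2, 4, 5, 3] (4 distinct), len 4
add 4: window [2, 4, 5, 3, 4] (4 distinct), len 5
add 4: window [2, 4, 5, 3, 4, 4] (4 distinct), len 6
add 7: window [4, 5, 3, 4, 4, 7] (4 distinct), len 6
add 5: window [4, 5, 3, 4, 4, 7, 5] (4 distinct), len 7
add 2: window [4, 4, 7, 5, 2] (4 distinct), len 5
add 2: window [4, 4, 7, 5, 2, 2] (4 distinct), len 6
add 3: window [7, 5, 2, 2, 3] (4 distinct), len 5
add 3: window [7, 5, 2, 2, 3, 3] (4 distinct), len 6
add 5: window [7, 5, 2, 2, 3, 3, 5] (4 distinct), len 7
Longest length with ≤4 distinct: 7.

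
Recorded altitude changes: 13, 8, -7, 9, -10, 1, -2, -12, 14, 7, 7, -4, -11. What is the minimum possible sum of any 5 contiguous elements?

[13, 8, -7, 9, -10] → sum 13
[8, -7, 9, -10, 1] → sum 1
[-7, 9, -10, 1, -2] → sum -9
[9, -10, 1, -2, -12] → sum -14
[-10, 1, -2, -12, 14] → sum -9
[1, -2, -12, 14, 7] → sum 8
[-2, -12, 14, 7, 7] → sum 14
[-12, 14, 7, 7, -4] → sum 12
[14, 7, 7, -4, -11] → sum 13
Minimum of these is -14.

-14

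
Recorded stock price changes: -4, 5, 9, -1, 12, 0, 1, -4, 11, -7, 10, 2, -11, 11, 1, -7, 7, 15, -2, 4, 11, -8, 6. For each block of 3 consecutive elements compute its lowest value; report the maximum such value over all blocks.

0

-4 5 9 → min -4
5 9 -1 → min -1
9 -1 12 → min -1
-1 12 0 → min -1
12 0 1 → min 0
0 1 -4 → min -4
1 -4 11 → min -4
-4 11 -7 → min -7
11 -7 10 → min -7
-7 10 2 → min -7
10 2 -11 → min -11
2 -11 11 → min -11
-11 11 1 → min -11
11 1 -7 → min -7
1 -7 7 → min -7
-7 7 15 → min -7
7 15 -2 → min -2
15 -2 4 → min -2
-2 4 11 → min -2
4 11 -8 → min -8
11 -8 6 → min -8
Maximum of these is 0.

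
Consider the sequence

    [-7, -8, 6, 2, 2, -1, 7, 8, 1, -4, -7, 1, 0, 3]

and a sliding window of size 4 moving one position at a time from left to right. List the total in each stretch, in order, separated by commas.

Sliding a size-4 window across the 14 values:
[-7, -8, 6, 2] → sum -7
[-8, 6, 2, 2] → sum 2
[6, 2, 2, -1] → sum 9
[2, 2, -1, 7] → sum 10
[2, -1, 7, 8] → sum 16
[-1, 7, 8, 1] → sum 15
[7, 8, 1, -4] → sum 12
[8, 1, -4, -7] → sum -2
[1, -4, -7, 1] → sum -9
[-4, -7, 1, 0] → sum -10
[-7, 1, 0, 3] → sum -3

-7, 2, 9, 10, 16, 15, 12, -2, -9, -10, -3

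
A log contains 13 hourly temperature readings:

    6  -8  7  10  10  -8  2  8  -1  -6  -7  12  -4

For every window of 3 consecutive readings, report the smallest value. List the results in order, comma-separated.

Sliding a size-3 window across the 13 values:
[6, -8, 7] → min -8
[-8, 7, 10] → min -8
[7, 10, 10] → min 7
[10, 10, -8] → min -8
[10, -8, 2] → min -8
[-8, 2, 8] → min -8
[2, 8, -1] → min -1
[8, -1, -6] → min -6
[-1, -6, -7] → min -7
[-6, -7, 12] → min -7
[-7, 12, -4] → min -7

-8, -8, 7, -8, -8, -8, -1, -6, -7, -7, -7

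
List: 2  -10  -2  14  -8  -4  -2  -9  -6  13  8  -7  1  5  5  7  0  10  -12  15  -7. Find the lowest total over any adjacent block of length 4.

-23

Each size-4 window and its sum:
2 -10 -2 14 → sum 4
-10 -2 14 -8 → sum -6
-2 14 -8 -4 → sum 0
14 -8 -4 -2 → sum 0
-8 -4 -2 -9 → sum -23
-4 -2 -9 -6 → sum -21
-2 -9 -6 13 → sum -4
-9 -6 13 8 → sum 6
-6 13 8 -7 → sum 8
13 8 -7 1 → sum 15
8 -7 1 5 → sum 7
-7 1 5 5 → sum 4
1 5 5 7 → sum 18
5 5 7 0 → sum 17
5 7 0 10 → sum 22
7 0 10 -12 → sum 5
0 10 -12 15 → sum 13
10 -12 15 -7 → sum 6
Lowest of these is -23.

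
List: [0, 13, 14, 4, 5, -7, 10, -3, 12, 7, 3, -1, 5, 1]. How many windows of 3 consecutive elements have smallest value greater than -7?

[0, 13, 14] → min 0  > -7 ✓
[13, 14, 4] → min 4  > -7 ✓
[14, 4, 5] → min 4  > -7 ✓
[4, 5, -7] → min -7
[5, -7, 10] → min -7
[-7, 10, -3] → min -7
[10, -3, 12] → min -3  > -7 ✓
[-3, 12, 7] → min -3  > -7 ✓
[12, 7, 3] → min 3  > -7 ✓
[7, 3, -1] → min -1  > -7 ✓
[3, -1, 5] → min -1  > -7 ✓
[-1, 5, 1] → min -1  > -7 ✓
9 windows satisfy the condition.

9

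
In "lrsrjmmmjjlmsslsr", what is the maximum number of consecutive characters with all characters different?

add l: [l] len 1
add r: [l, r] len 2
add s: [l, r, s] len 3
add r (repeat r, move left end past it): [s, r] len 2
add j: [s, r, j] len 3
add m: [s, r, j, m] len 4
add m (repeat m, move left end past it): [m] len 1
add m (repeat m, move left end past it): [m] len 1
add j: [m, j] len 2
add j (repeat j, move left end past it): [j] len 1
add l: [j, l] len 2
add m: [j, l, m] len 3
add s: [j, l, m, s] len 4
add s (repeat s, move left end past it): [s] len 1
add l: [s, l] len 2
add s (repeat s, move left end past it): [l, s] len 2
add r: [l, s, r] len 3
Longest all-distinct length: 4.

4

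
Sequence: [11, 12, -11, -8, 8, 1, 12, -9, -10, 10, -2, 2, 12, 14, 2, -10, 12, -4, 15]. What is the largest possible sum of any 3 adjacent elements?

Window sums for each of the 17 positions:
11 12 -11 → sum 12
12 -11 -8 → sum -7
-11 -8 8 → sum -11
-8 8 1 → sum 1
8 1 12 → sum 21
1 12 -9 → sum 4
12 -9 -10 → sum -7
-9 -10 10 → sum -9
-10 10 -2 → sum -2
10 -2 2 → sum 10
-2 2 12 → sum 12
2 12 14 → sum 28
12 14 2 → sum 28
14 2 -10 → sum 6
2 -10 12 → sum 4
-10 12 -4 → sum -2
12 -4 15 → sum 23
Largest of these is 28.

28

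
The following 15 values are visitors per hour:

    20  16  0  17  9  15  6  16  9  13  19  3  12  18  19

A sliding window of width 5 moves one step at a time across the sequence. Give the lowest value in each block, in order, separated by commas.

0, 0, 0, 6, 6, 6, 6, 3, 3, 3, 3

[20, 16, 0, 17, 9] → min 0
[16, 0, 17, 9, 15] → min 0
[0, 17, 9, 15, 6] → min 0
[17, 9, 15, 6, 16] → min 6
[9, 15, 6, 16, 9] → min 6
[15, 6, 16, 9, 13] → min 6
[6, 16, 9, 13, 19] → min 6
[16, 9, 13, 19, 3] → min 3
[9, 13, 19, 3, 12] → min 3
[13, 19, 3, 12, 18] → min 3
[19, 3, 12, 18, 19] → min 3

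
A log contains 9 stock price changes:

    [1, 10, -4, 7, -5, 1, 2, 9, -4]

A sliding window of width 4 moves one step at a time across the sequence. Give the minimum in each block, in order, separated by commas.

1 10 -4 7 → min -4
10 -4 7 -5 → min -5
-4 7 -5 1 → min -5
7 -5 1 2 → min -5
-5 1 2 9 → min -5
1 2 9 -4 → min -4

-4, -5, -5, -5, -5, -4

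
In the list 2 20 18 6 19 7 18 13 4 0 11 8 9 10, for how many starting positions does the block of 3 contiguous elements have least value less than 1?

3

2 20 18 → min 2
20 18 6 → min 6
18 6 19 → min 6
6 19 7 → min 6
19 7 18 → min 7
7 18 13 → min 7
18 13 4 → min 4
13 4 0 → min 0  < 1 ✓
4 0 11 → min 0  < 1 ✓
0 11 8 → min 0  < 1 ✓
11 8 9 → min 8
8 9 10 → min 8
3 windows satisfy the condition.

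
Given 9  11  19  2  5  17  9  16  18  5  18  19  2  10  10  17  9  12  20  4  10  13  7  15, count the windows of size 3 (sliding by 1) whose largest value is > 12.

21

[9, 11, 19] → max 19  > 12 ✓
[11, 19, 2] → max 19  > 12 ✓
[19, 2, 5] → max 19  > 12 ✓
[2, 5, 17] → max 17  > 12 ✓
[5, 17, 9] → max 17  > 12 ✓
[17, 9, 16] → max 17  > 12 ✓
[9, 16, 18] → max 18  > 12 ✓
[16, 18, 5] → max 18  > 12 ✓
[18, 5, 18] → max 18  > 12 ✓
[5, 18, 19] → max 19  > 12 ✓
[18, 19, 2] → max 19  > 12 ✓
[19, 2, 10] → max 19  > 12 ✓
[2, 10, 10] → max 10
[10, 10, 17] → max 17  > 12 ✓
[10, 17, 9] → max 17  > 12 ✓
[17, 9, 12] → max 17  > 12 ✓
[9, 12, 20] → max 20  > 12 ✓
[12, 20, 4] → max 20  > 12 ✓
[20, 4, 10] → max 20  > 12 ✓
[4, 10, 13] → max 13  > 12 ✓
[10, 13, 7] → max 13  > 12 ✓
[13, 7, 15] → max 15  > 12 ✓
21 windows satisfy the condition.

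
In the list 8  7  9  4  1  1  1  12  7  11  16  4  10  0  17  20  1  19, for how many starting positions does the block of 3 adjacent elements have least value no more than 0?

3

8 7 9 → min 7
7 9 4 → min 4
9 4 1 → min 1
4 1 1 → min 1
1 1 1 → min 1
1 1 12 → min 1
1 12 7 → min 1
12 7 11 → min 7
7 11 16 → min 7
11 16 4 → min 4
16 4 10 → min 4
4 10 0 → min 0  ≤ 0 ✓
10 0 17 → min 0  ≤ 0 ✓
0 17 20 → min 0  ≤ 0 ✓
17 20 1 → min 1
20 1 19 → min 1
3 windows satisfy the condition.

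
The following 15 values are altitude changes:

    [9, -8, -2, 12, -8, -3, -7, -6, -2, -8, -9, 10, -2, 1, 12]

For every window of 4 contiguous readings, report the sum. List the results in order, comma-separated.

11, -6, -1, -6, -24, -18, -23, -25, -9, -9, 0, 21

Sliding a size-4 window across the 15 values:
[9, -8, -2, 12] → sum 11
[-8, -2, 12, -8] → sum -6
[-2, 12, -8, -3] → sum -1
[12, -8, -3, -7] → sum -6
[-8, -3, -7, -6] → sum -24
[-3, -7, -6, -2] → sum -18
[-7, -6, -2, -8] → sum -23
[-6, -2, -8, -9] → sum -25
[-2, -8, -9, 10] → sum -9
[-8, -9, 10, -2] → sum -9
[-9, 10, -2, 1] → sum 0
[10, -2, 1, 12] → sum 21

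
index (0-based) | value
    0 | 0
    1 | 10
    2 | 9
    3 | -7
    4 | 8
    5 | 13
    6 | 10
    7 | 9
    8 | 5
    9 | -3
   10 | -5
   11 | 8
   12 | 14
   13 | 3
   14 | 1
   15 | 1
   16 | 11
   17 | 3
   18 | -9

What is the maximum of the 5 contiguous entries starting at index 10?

14

Elements at indices 10..14: -5, 8, 14, 3, 1
max(-5, 8, 14, 3, 1) = 14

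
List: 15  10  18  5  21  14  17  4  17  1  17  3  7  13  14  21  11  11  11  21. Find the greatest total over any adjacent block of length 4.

59

(15, 10, 18, 5) → sum 48
(10, 18, 5, 21) → sum 54
(18, 5, 21, 14) → sum 58
(5, 21, 14, 17) → sum 57
(21, 14, 17, 4) → sum 56
(14, 17, 4, 17) → sum 52
(17, 4, 17, 1) → sum 39
(4, 17, 1, 17) → sum 39
(17, 1, 17, 3) → sum 38
(1, 17, 3, 7) → sum 28
(17, 3, 7, 13) → sum 40
(3, 7, 13, 14) → sum 37
(7, 13, 14, 21) → sum 55
(13, 14, 21, 11) → sum 59
(14, 21, 11, 11) → sum 57
(21, 11, 11, 11) → sum 54
(11, 11, 11, 21) → sum 54
Greatest of these is 59.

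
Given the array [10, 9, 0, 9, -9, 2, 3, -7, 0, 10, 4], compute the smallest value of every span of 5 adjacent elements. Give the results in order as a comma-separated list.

-9, -9, -9, -9, -9, -7, -7

(10, 9, 0, 9, -9) → min -9
(9, 0, 9, -9, 2) → min -9
(0, 9, -9, 2, 3) → min -9
(9, -9, 2, 3, -7) → min -9
(-9, 2, 3, -7, 0) → min -9
(2, 3, -7, 0, 10) → min -7
(3, -7, 0, 10, 4) → min -7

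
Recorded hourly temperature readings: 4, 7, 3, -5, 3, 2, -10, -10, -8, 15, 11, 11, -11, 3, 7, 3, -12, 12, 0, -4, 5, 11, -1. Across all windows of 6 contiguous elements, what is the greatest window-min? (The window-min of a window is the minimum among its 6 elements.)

-4

(4, 7, 3, -5, 3, 2) → min -5
(7, 3, -5, 3, 2, -10) → min -10
(3, -5, 3, 2, -10, -10) → min -10
(-5, 3, 2, -10, -10, -8) → min -10
(3, 2, -10, -10, -8, 15) → min -10
(2, -10, -10, -8, 15, 11) → min -10
(-10, -10, -8, 15, 11, 11) → min -10
(-10, -8, 15, 11, 11, -11) → min -11
(-8, 15, 11, 11, -11, 3) → min -11
(15, 11, 11, -11, 3, 7) → min -11
(11, 11, -11, 3, 7, 3) → min -11
(11, -11, 3, 7, 3, -12) → min -12
(-11, 3, 7, 3, -12, 12) → min -12
(3, 7, 3, -12, 12, 0) → min -12
(7, 3, -12, 12, 0, -4) → min -12
(3, -12, 12, 0, -4, 5) → min -12
(-12, 12, 0, -4, 5, 11) → min -12
(12, 0, -4, 5, 11, -1) → min -4
Greatest of these is -4.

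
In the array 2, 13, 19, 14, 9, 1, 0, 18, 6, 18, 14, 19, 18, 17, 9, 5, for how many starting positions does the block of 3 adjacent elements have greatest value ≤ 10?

[2, 13, 19] → max 19
[13, 19, 14] → max 19
[19, 14, 9] → max 19
[14, 9, 1] → max 14
[9, 1, 0] → max 9  ≤ 10 ✓
[1, 0, 18] → max 18
[0, 18, 6] → max 18
[18, 6, 18] → max 18
[6, 18, 14] → max 18
[18, 14, 19] → max 19
[14, 19, 18] → max 19
[19, 18, 17] → max 19
[18, 17, 9] → max 18
[17, 9, 5] → max 17
1 window satisfy the condition.

1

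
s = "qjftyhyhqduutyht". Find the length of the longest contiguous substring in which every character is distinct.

6

add q: [q] len 1
add j: [q, j] len 2
add f: [q, j, f] len 3
add t: [q, j, f, t] len 4
add y: [q, j, f, t, y] len 5
add h: [q, j, f, t, y, h] len 6
add y (repeat y, move left end past it): [h, y] len 2
add h (repeat h, move left end past it): [y, h] len 2
add q: [y, h, q] len 3
add d: [y, h, q, d] len 4
add u: [y, h, q, d, u] len 5
add u (repeat u, move left end past it): [u] len 1
add t: [u, t] len 2
add y: [u, t, y] len 3
add h: [u, t, y, h] len 4
add t (repeat t, move left end past it): [y, h, t] len 3
Longest all-distinct length: 6.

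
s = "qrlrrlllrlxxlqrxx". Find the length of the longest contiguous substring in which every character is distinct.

4

[q] len 1
[q, r] len 2
[q, r, l] len 3
[l, r] len 2
[r] len 1
[r, l] len 2
[l] len 1
[l] len 1
[l, r] len 2
[r, l] len 2
[r, l, x] len 3
[x] len 1
[x, l] len 2
[x, l, q] len 3
[x, l, q, r] len 4
[l, q, r, x] len 4
[x] len 1
Longest all-distinct length: 4.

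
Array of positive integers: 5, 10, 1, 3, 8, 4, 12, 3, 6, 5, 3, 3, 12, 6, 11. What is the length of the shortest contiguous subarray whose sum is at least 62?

10

Extend right; whenever the sum reaches 62, record the length and shrink from the left:
add 5: running sum 5 < 62
add 10: running sum 15 < 62
add 1: running sum 16 < 62
add 3: running sum 19 < 62
add 8: running sum 27 < 62
add 4: running sum 31 < 62
add 12: running sum 43 < 62
add 3: running sum 46 < 62
add 6: running sum 52 < 62
add 5: running sum 57 < 62
add 3: running sum 60 < 62
end 11: [5, 10, 1, 3, 8, 4, 12, 3, 6, 5, 3, 3] sum 63, len 12
end 12: [10, 1, 3, 8, 4, 12, 3, 6, 5, 3, 3, 12] sum 70, len 12
end 13: [8, 4, 12, 3, 6, 5, 3, 3, 12, 6] sum 62, len 10
end 14: [4, 12, 3, 6, 5, 3, 3, 12, 6, 11] sum 65, len 10
Shortest qualifying length: 10.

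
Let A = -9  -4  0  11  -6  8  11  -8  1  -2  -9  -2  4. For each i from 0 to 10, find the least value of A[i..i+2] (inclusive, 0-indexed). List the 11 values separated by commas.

-9 -4 0 → min -9
-4 0 11 → min -4
0 11 -6 → min -6
11 -6 8 → min -6
-6 8 11 → min -6
8 11 -8 → min -8
11 -8 1 → min -8
-8 1 -2 → min -8
1 -2 -9 → min -9
-2 -9 -2 → min -9
-9 -2 4 → min -9

-9, -4, -6, -6, -6, -8, -8, -8, -9, -9, -9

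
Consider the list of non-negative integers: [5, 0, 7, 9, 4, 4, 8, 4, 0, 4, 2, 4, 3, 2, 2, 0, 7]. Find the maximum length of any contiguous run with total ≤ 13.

[5] sum 5 len 1
[5, 0] sum 5 len 2
[5, 0, 7] sum 12 len 3
[9] sum 9 len 1
[9, 4] sum 13 len 2
[4, 4] sum 8 len 2
[4, 8] sum 12 len 2
[8, 4] sum 12 len 2
[8, 4, 0] sum 12 len 3
[4, 0, 4] sum 8 len 3
[4, 0, 4, 2] sum 10 len 4
[0, 4, 2, 4] sum 10 len 4
[0, 4, 2, 4, 3] sum 13 len 5
[2, 4, 3, 2] sum 11 len 4
[2, 4, 3, 2, 2] sum 13 len 5
[2, 4, 3, 2, 2, 0] sum 13 len 6
[2, 2, 0, 7] sum 11 len 4
Longest length seen: 6.

6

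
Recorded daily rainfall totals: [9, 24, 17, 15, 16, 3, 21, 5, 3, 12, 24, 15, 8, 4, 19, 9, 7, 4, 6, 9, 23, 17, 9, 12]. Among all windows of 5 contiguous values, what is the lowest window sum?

35

Window sums for each of the 20 positions:
(9, 24, 17, 15, 16) → sum 81
(24, 17, 15, 16, 3) → sum 75
(17, 15, 16, 3, 21) → sum 72
(15, 16, 3, 21, 5) → sum 60
(16, 3, 21, 5, 3) → sum 48
(3, 21, 5, 3, 12) → sum 44
(21, 5, 3, 12, 24) → sum 65
(5, 3, 12, 24, 15) → sum 59
(3, 12, 24, 15, 8) → sum 62
(12, 24, 15, 8, 4) → sum 63
(24, 15, 8, 4, 19) → sum 70
(15, 8, 4, 19, 9) → sum 55
(8, 4, 19, 9, 7) → sum 47
(4, 19, 9, 7, 4) → sum 43
(19, 9, 7, 4, 6) → sum 45
(9, 7, 4, 6, 9) → sum 35
(7, 4, 6, 9, 23) → sum 49
(4, 6, 9, 23, 17) → sum 59
(6, 9, 23, 17, 9) → sum 64
(9, 23, 17, 9, 12) → sum 70
Lowest of these is 35.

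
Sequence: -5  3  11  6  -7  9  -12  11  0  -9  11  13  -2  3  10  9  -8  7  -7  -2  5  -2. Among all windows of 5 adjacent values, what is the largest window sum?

35

Each size-5 window and its sum:
[-5, 3, 11, 6, -7] → sum 8
[3, 11, 6, -7, 9] → sum 22
[11, 6, -7, 9, -12] → sum 7
[6, -7, 9, -12, 11] → sum 7
[-7, 9, -12, 11, 0] → sum 1
[9, -12, 11, 0, -9] → sum -1
[-12, 11, 0, -9, 11] → sum 1
[11, 0, -9, 11, 13] → sum 26
[0, -9, 11, 13, -2] → sum 13
[-9, 11, 13, -2, 3] → sum 16
[11, 13, -2, 3, 10] → sum 35
[13, -2, 3, 10, 9] → sum 33
[-2, 3, 10, 9, -8] → sum 12
[3, 10, 9, -8, 7] → sum 21
[10, 9, -8, 7, -7] → sum 11
[9, -8, 7, -7, -2] → sum -1
[-8, 7, -7, -2, 5] → sum -5
[7, -7, -2, 5, -2] → sum 1
Largest of these is 35.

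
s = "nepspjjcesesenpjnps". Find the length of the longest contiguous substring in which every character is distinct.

5

[n] len 1
[n, e] len 2
[n, e, p] len 3
[n, e, p, s] len 4
[s, p] len 2
[s, p, j] len 3
[j] len 1
[j, c] len 2
[j, c, e] len 3
[j, c, e, s] len 4
[s, e] len 2
[e, s] len 2
[s, e] len 2
[s, e, n] len 3
[s, e, n, p] len 4
[s, e, n, p, j] len 5
[p, j, n] len 3
[j, n, p] len 3
[j, n, p, s] len 4
Longest all-distinct length: 5.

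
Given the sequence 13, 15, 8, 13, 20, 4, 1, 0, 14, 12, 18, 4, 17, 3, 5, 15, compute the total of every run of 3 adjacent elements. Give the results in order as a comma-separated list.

Sliding a size-3 window across the 16 values:
[13, 15, 8] → sum 36
[15, 8, 13] → sum 36
[8, 13, 20] → sum 41
[13, 20, 4] → sum 37
[20, 4, 1] → sum 25
[4, 1, 0] → sum 5
[1, 0, 14] → sum 15
[0, 14, 12] → sum 26
[14, 12, 18] → sum 44
[12, 18, 4] → sum 34
[18, 4, 17] → sum 39
[4, 17, 3] → sum 24
[17, 3, 5] → sum 25
[3, 5, 15] → sum 23

36, 36, 41, 37, 25, 5, 15, 26, 44, 34, 39, 24, 25, 23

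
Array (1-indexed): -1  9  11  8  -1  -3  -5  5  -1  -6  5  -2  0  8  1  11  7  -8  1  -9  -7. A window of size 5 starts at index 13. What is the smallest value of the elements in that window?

0

Elements at indices 13..17: 0, 8, 1, 11, 7
min(0, 8, 1, 11, 7) = 0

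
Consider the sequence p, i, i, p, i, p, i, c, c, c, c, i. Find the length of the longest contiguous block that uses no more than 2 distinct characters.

[p] 1 distinct, len 1
[p, i] 2 distinct, len 2
[p, i, i] 2 distinct, len 3
[p, i, i, p] 2 distinct, len 4
[p, i, i, p, i] 2 distinct, len 5
[p, i, i, p, i, p] 2 distinct, len 6
[p, i, i, p, i, p, i] 2 distinct, len 7
[i, c] 2 distinct, len 2
[i, c, c] 2 distinct, len 3
[i, c, c, c] 2 distinct, len 4
[i, c, c, c, c] 2 distinct, len 5
[i, c, c, c, c, i] 2 distinct, len 6
Longest length with ≤2 distinct: 7.

7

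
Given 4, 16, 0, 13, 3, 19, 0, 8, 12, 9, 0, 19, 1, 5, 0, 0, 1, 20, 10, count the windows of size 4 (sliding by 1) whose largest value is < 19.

6

4 16 0 13 → max 16  < 19 ✓
16 0 13 3 → max 16  < 19 ✓
0 13 3 19 → max 19
13 3 19 0 → max 19
3 19 0 8 → max 19
19 0 8 12 → max 19
0 8 12 9 → max 12  < 19 ✓
8 12 9 0 → max 12  < 19 ✓
12 9 0 19 → max 19
9 0 19 1 → max 19
0 19 1 5 → max 19
19 1 5 0 → max 19
1 5 0 0 → max 5  < 19 ✓
5 0 0 1 → max 5  < 19 ✓
0 0 1 20 → max 20
0 1 20 10 → max 20
6 windows satisfy the condition.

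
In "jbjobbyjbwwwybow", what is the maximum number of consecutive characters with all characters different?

4

[j] len 1
[j, b] len 2
[b, j] len 2
[b, j, o] len 3
[j, o, b] len 3
[b] len 1
[b, y] len 2
[b, y, j] len 3
[y, j, b] len 3
[y, j, b, w] len 4
[w] len 1
[w] len 1
[w, y] len 2
[w, y, b] len 3
[w, y, b, o] len 4
[y, b, o, w] len 4
Longest all-distinct length: 4.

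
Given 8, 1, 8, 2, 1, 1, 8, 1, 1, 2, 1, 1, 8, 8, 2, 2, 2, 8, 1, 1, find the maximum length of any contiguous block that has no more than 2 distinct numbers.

add 8: window [8] (1 distinct), len 1
add 1: window [8, 1] (2 distinct), len 2
add 8: window [8, 1, 8] (2 distinct), len 3
add 2: window [8, 2] (2 distinct), len 2
add 1: window [2, 1] (2 distinct), len 2
add 1: window [2, 1, 1] (2 distinct), len 3
add 8: window [1, 1, 8] (2 distinct), len 3
add 1: window [1, 1, 8, 1] (2 distinct), len 4
add 1: window [1, 1, 8, 1, 1] (2 distinct), len 5
add 2: window [1, 1, 2] (2 distinct), len 3
add 1: window [1, 1, 2, 1] (2 distinct), len 4
add 1: window [1, 1, 2, 1, 1] (2 distinct), len 5
add 8: window [1, 1, 8] (2 distinct), len 3
add 8: window [1, 1, 8, 8] (2 distinct), len 4
add 2: window [8, 8, 2] (2 distinct), len 3
add 2: window [8, 8, 2, 2] (2 distinct), len 4
add 2: window [8, 8, 2, 2, 2] (2 distinct), len 5
add 8: window [8, 8, 2, 2, 2, 8] (2 distinct), len 6
add 1: window [8, 1] (2 distinct), len 2
add 1: window [8, 1, 1] (2 distinct), len 3
Longest length with ≤2 distinct: 6.

6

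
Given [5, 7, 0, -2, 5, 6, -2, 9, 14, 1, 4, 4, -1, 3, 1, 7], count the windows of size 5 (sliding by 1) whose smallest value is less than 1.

11

5 7 0 -2 5 → min -2  < 1 ✓
7 0 -2 5 6 → min -2  < 1 ✓
0 -2 5 6 -2 → min -2  < 1 ✓
-2 5 6 -2 9 → min -2  < 1 ✓
5 6 -2 9 14 → min -2  < 1 ✓
6 -2 9 14 1 → min -2  < 1 ✓
-2 9 14 1 4 → min -2  < 1 ✓
9 14 1 4 4 → min 1
14 1 4 4 -1 → min -1  < 1 ✓
1 4 4 -1 3 → min -1  < 1 ✓
4 4 -1 3 1 → min -1  < 1 ✓
4 -1 3 1 7 → min -1  < 1 ✓
11 windows satisfy the condition.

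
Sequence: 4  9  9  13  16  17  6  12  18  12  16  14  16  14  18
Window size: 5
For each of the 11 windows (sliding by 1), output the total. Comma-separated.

(4, 9, 9, 13, 16) → sum 51
(9, 9, 13, 16, 17) → sum 64
(9, 13, 16, 17, 6) → sum 61
(13, 16, 17, 6, 12) → sum 64
(16, 17, 6, 12, 18) → sum 69
(17, 6, 12, 18, 12) → sum 65
(6, 12, 18, 12, 16) → sum 64
(12, 18, 12, 16, 14) → sum 72
(18, 12, 16, 14, 16) → sum 76
(12, 16, 14, 16, 14) → sum 72
(16, 14, 16, 14, 18) → sum 78

51, 64, 61, 64, 69, 65, 64, 72, 76, 72, 78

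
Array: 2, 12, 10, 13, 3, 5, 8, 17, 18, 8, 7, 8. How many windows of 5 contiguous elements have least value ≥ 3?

7

(2, 12, 10, 13, 3) → min 2
(12, 10, 13, 3, 5) → min 3  ≥ 3 ✓
(10, 13, 3, 5, 8) → min 3  ≥ 3 ✓
(13, 3, 5, 8, 17) → min 3  ≥ 3 ✓
(3, 5, 8, 17, 18) → min 3  ≥ 3 ✓
(5, 8, 17, 18, 8) → min 5  ≥ 3 ✓
(8, 17, 18, 8, 7) → min 7  ≥ 3 ✓
(17, 18, 8, 7, 8) → min 7  ≥ 3 ✓
7 windows satisfy the condition.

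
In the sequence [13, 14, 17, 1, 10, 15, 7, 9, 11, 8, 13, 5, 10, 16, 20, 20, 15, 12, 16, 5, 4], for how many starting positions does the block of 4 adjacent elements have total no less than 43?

13 14 17 1 → sum 45  ≥ 43 ✓
14 17 1 10 → sum 42
17 1 10 15 → sum 43  ≥ 43 ✓
1 10 15 7 → sum 33
10 15 7 9 → sum 41
15 7 9 11 → sum 42
7 9 11 8 → sum 35
9 11 8 13 → sum 41
11 8 13 5 → sum 37
8 13 5 10 → sum 36
13 5 10 16 → sum 44  ≥ 43 ✓
5 10 16 20 → sum 51  ≥ 43 ✓
10 16 20 20 → sum 66  ≥ 43 ✓
16 20 20 15 → sum 71  ≥ 43 ✓
20 20 15 12 → sum 67  ≥ 43 ✓
20 15 12 16 → sum 63  ≥ 43 ✓
15 12 16 5 → sum 48  ≥ 43 ✓
12 16 5 4 → sum 37
9 windows satisfy the condition.

9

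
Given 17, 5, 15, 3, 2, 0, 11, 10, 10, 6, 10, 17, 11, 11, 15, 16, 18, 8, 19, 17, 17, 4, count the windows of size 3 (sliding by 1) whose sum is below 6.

[17, 5, 15] → sum 37
[5, 15, 3] → sum 23
[15, 3, 2] → sum 20
[3, 2, 0] → sum 5  < 6 ✓
[2, 0, 11] → sum 13
[0, 11, 10] → sum 21
[11, 10, 10] → sum 31
[10, 10, 6] → sum 26
[10, 6, 10] → sum 26
[6, 10, 17] → sum 33
[10, 17, 11] → sum 38
[17, 11, 11] → sum 39
[11, 11, 15] → sum 37
[11, 15, 16] → sum 42
[15, 16, 18] → sum 49
[16, 18, 8] → sum 42
[18, 8, 19] → sum 45
[8, 19, 17] → sum 44
[19, 17, 17] → sum 53
[17, 17, 4] → sum 38
1 window satisfy the condition.

1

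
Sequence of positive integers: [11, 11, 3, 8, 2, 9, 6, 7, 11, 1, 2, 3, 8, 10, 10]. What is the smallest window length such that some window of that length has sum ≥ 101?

15

add 11: running sum 11 < 101
add 11: running sum 22 < 101
add 3: running sum 25 < 101
add 8: running sum 33 < 101
add 2: running sum 35 < 101
add 9: running sum 44 < 101
add 6: running sum 50 < 101
add 7: running sum 57 < 101
add 11: running sum 68 < 101
add 1: running sum 69 < 101
add 2: running sum 71 < 101
add 3: running sum 74 < 101
add 8: running sum 82 < 101
add 10: running sum 92 < 101
add 10: shortest ending here [11, 11, 3, 8, 2, 9, 6, 7, 11, 1, 2, 3, 8, 10, 10] sum 102, len 15
Shortest qualifying length: 15.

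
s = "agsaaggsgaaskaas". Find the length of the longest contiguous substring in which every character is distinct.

add a: [a] len 1
add g: [a, g] len 2
add s: [a, g, s] len 3
add a (repeat a, move left end past it): [g, s, a] len 3
add a (repeat a, move left end past it): [a] len 1
add g: [a, g] len 2
add g (repeat g, move left end past it): [g] len 1
add s: [g, s] len 2
add g (repeat g, move left end past it): [s, g] len 2
add a: [s, g, a] len 3
add a (repeat a, move left end past it): [a] len 1
add s: [a, s] len 2
add k: [a, s, k] len 3
add a (repeat a, move left end past it): [s, k, a] len 3
add a (repeat a, move left end past it): [a] len 1
add s: [a, s] len 2
Longest all-distinct length: 3.

3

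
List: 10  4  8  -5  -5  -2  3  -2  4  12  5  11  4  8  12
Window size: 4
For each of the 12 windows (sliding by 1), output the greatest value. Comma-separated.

10, 8, 8, 3, 3, 4, 12, 12, 12, 12, 11, 12

Sliding a size-4 window across the 15 values:
10 4 8 -5 → max 10
4 8 -5 -5 → max 8
8 -5 -5 -2 → max 8
-5 -5 -2 3 → max 3
-5 -2 3 -2 → max 3
-2 3 -2 4 → max 4
3 -2 4 12 → max 12
-2 4 12 5 → max 12
4 12 5 11 → max 12
12 5 11 4 → max 12
5 11 4 8 → max 11
11 4 8 12 → max 12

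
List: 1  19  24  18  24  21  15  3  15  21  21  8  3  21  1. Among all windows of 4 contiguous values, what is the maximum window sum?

1 19 24 18 → sum 62
19 24 18 24 → sum 85
24 18 24 21 → sum 87
18 24 21 15 → sum 78
24 21 15 3 → sum 63
21 15 3 15 → sum 54
15 3 15 21 → sum 54
3 15 21 21 → sum 60
15 21 21 8 → sum 65
21 21 8 3 → sum 53
21 8 3 21 → sum 53
8 3 21 1 → sum 33
Maximum of these is 87.

87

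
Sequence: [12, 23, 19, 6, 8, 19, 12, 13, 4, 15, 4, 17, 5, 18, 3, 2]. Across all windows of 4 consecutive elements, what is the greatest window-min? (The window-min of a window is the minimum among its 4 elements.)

8

12 23 19 6 → min 6
23 19 6 8 → min 6
19 6 8 19 → min 6
6 8 19 12 → min 6
8 19 12 13 → min 8
19 12 13 4 → min 4
12 13 4 15 → min 4
13 4 15 4 → min 4
4 15 4 17 → min 4
15 4 17 5 → min 4
4 17 5 18 → min 4
17 5 18 3 → min 3
5 18 3 2 → min 2
Greatest of these is 8.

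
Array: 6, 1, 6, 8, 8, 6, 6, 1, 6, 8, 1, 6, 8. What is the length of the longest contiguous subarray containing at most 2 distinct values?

5

Extend right; when distinct count exceeds 2, shrink from the left:
[6] 1 distinct, len 1
[6, 1] 2 distinct, len 2
[6, 1, 6] 2 distinct, len 3
[6, 8] 2 distinct, len 2
[6, 8, 8] 2 distinct, len 3
[6, 8, 8, 6] 2 distinct, len 4
[6, 8, 8, 6, 6] 2 distinct, len 5
[6, 6, 1] 2 distinct, len 3
[6, 6, 1, 6] 2 distinct, len 4
[6, 8] 2 distinct, len 2
[8, 1] 2 distinct, len 2
[1, 6] 2 distinct, len 2
[6, 8] 2 distinct, len 2
Longest length with ≤2 distinct: 5.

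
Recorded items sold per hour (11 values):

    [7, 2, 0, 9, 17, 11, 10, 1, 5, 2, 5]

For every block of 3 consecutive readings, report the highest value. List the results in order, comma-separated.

7 2 0 → max 7
2 0 9 → max 9
0 9 17 → max 17
9 17 11 → max 17
17 11 10 → max 17
11 10 1 → max 11
10 1 5 → max 10
1 5 2 → max 5
5 2 5 → max 5

7, 9, 17, 17, 17, 11, 10, 5, 5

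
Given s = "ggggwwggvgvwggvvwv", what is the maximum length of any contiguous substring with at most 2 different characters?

Extend right; when distinct count exceeds 2, shrink from the left:
[g] 1 distinct, len 1
[g, g] 1 distinct, len 2
[g, g, g] 1 distinct, len 3
[g, g, g, g] 1 distinct, len 4
[g, g, g, g, w] 2 distinct, len 5
[g, g, g, g, w, w] 2 distinct, len 6
[g, g, g, g, w, w, g] 2 distinct, len 7
[g, g, g, g, w, w, g, g] 2 distinct, len 8
[g, g, v] 2 distinct, len 3
[g, g, v, g] 2 distinct, len 4
[g, g, v, g, v] 2 distinct, len 5
[v, w] 2 distinct, len 2
[w, g] 2 distinct, len 2
[w, g, g] 2 distinct, len 3
[g, g, v] 2 distinct, len 3
[g, g, v, v] 2 distinct, len 4
[v, v, w] 2 distinct, len 3
[v, v, w, v] 2 distinct, len 4
Longest length with ≤2 distinct: 8.

8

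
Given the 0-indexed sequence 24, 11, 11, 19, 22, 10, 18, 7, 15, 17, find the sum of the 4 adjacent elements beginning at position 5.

Elements at indices 5..8: 10, 18, 7, 15
sum(10, 18, 7, 15) = 50

50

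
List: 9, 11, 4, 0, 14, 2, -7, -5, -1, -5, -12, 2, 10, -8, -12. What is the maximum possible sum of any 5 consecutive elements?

Window sums for each of the 11 positions:
9 11 4 0 14 → sum 38
11 4 0 14 2 → sum 31
4 0 14 2 -7 → sum 13
0 14 2 -7 -5 → sum 4
14 2 -7 -5 -1 → sum 3
2 -7 -5 -1 -5 → sum -16
-7 -5 -1 -5 -12 → sum -30
-5 -1 -5 -12 2 → sum -21
-1 -5 -12 2 10 → sum -6
-5 -12 2 10 -8 → sum -13
-12 2 10 -8 -12 → sum -20
Maximum of these is 38.

38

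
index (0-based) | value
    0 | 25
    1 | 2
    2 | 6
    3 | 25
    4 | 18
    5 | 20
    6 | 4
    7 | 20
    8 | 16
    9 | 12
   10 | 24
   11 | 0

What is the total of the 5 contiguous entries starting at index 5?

Elements at indices 5..9: 20, 4, 20, 16, 12
sum(20, 4, 20, 16, 12) = 72

72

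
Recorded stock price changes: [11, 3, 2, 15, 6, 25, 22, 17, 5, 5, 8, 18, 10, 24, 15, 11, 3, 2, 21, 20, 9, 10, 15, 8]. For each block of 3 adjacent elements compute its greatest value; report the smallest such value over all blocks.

Window maxs for each of the 22 positions:
[11, 3, 2] → max 11
[3, 2, 15] → max 15
[2, 15, 6] → max 15
[15, 6, 25] → max 25
[6, 25, 22] → max 25
[25, 22, 17] → max 25
[22, 17, 5] → max 22
[17, 5, 5] → max 17
[5, 5, 8] → max 8
[5, 8, 18] → max 18
[8, 18, 10] → max 18
[18, 10, 24] → max 24
[10, 24, 15] → max 24
[24, 15, 11] → max 24
[15, 11, 3] → max 15
[11, 3, 2] → max 11
[3, 2, 21] → max 21
[2, 21, 20] → max 21
[21, 20, 9] → max 21
[20, 9, 10] → max 20
[9, 10, 15] → max 15
[10, 15, 8] → max 15
Smallest of these is 8.

8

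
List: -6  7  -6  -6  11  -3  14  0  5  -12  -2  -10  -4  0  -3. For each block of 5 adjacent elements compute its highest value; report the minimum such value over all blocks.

0

[-6, 7, -6, -6, 11] → max 11
[7, -6, -6, 11, -3] → max 11
[-6, -6, 11, -3, 14] → max 14
[-6, 11, -3, 14, 0] → max 14
[11, -3, 14, 0, 5] → max 14
[-3, 14, 0, 5, -12] → max 14
[14, 0, 5, -12, -2] → max 14
[0, 5, -12, -2, -10] → max 5
[5, -12, -2, -10, -4] → max 5
[-12, -2, -10, -4, 0] → max 0
[-2, -10, -4, 0, -3] → max 0
Minimum of these is 0.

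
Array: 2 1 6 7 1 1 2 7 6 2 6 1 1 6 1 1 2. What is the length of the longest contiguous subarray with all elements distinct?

4

[2] len 1
[2, 1] len 2
[2, 1, 6] len 3
[2, 1, 6, 7] len 4
[6, 7, 1] len 3
[1] len 1
[1, 2] len 2
[1, 2, 7] len 3
[1, 2, 7, 6] len 4
[7, 6, 2] len 3
[2, 6] len 2
[2, 6, 1] len 3
[1] len 1
[1, 6] len 2
[6, 1] len 2
[1] len 1
[1, 2] len 2
Longest all-distinct length: 4.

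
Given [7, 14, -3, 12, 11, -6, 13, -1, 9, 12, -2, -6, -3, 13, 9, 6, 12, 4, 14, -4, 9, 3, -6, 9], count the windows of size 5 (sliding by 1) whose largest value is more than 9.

(7, 14, -3, 12, 11) → max 14  > 9 ✓
(14, -3, 12, 11, -6) → max 14  > 9 ✓
(-3, 12, 11, -6, 13) → max 13  > 9 ✓
(12, 11, -6, 13, -1) → max 13  > 9 ✓
(11, -6, 13, -1, 9) → max 13  > 9 ✓
(-6, 13, -1, 9, 12) → max 13  > 9 ✓
(13, -1, 9, 12, -2) → max 13  > 9 ✓
(-1, 9, 12, -2, -6) → max 12  > 9 ✓
(9, 12, -2, -6, -3) → max 12  > 9 ✓
(12, -2, -6, -3, 13) → max 13  > 9 ✓
(-2, -6, -3, 13, 9) → max 13  > 9 ✓
(-6, -3, 13, 9, 6) → max 13  > 9 ✓
(-3, 13, 9, 6, 12) → max 13  > 9 ✓
(13, 9, 6, 12, 4) → max 13  > 9 ✓
(9, 6, 12, 4, 14) → max 14  > 9 ✓
(6, 12, 4, 14, -4) → max 14  > 9 ✓
(12, 4, 14, -4, 9) → max 14  > 9 ✓
(4, 14, -4, 9, 3) → max 14  > 9 ✓
(14, -4, 9, 3, -6) → max 14  > 9 ✓
(-4, 9, 3, -6, 9) → max 9
19 windows satisfy the condition.

19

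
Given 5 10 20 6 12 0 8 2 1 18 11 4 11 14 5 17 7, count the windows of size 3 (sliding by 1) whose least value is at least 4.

9

(5, 10, 20) → min 5  ≥ 4 ✓
(10, 20, 6) → min 6  ≥ 4 ✓
(20, 6, 12) → min 6  ≥ 4 ✓
(6, 12, 0) → min 0
(12, 0, 8) → min 0
(0, 8, 2) → min 0
(8, 2, 1) → min 1
(2, 1, 18) → min 1
(1, 18, 11) → min 1
(18, 11, 4) → min 4  ≥ 4 ✓
(11, 4, 11) → min 4  ≥ 4 ✓
(4, 11, 14) → min 4  ≥ 4 ✓
(11, 14, 5) → min 5  ≥ 4 ✓
(14, 5, 17) → min 5  ≥ 4 ✓
(5, 17, 7) → min 5  ≥ 4 ✓
9 windows satisfy the condition.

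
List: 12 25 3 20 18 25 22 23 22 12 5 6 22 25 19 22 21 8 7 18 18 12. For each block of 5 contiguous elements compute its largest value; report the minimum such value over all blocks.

(12, 25, 3, 20, 18) → max 25
(25, 3, 20, 18, 25) → max 25
(3, 20, 18, 25, 22) → max 25
(20, 18, 25, 22, 23) → max 25
(18, 25, 22, 23, 22) → max 25
(25, 22, 23, 22, 12) → max 25
(22, 23, 22, 12, 5) → max 23
(23, 22, 12, 5, 6) → max 23
(22, 12, 5, 6, 22) → max 22
(12, 5, 6, 22, 25) → max 25
(5, 6, 22, 25, 19) → max 25
(6, 22, 25, 19, 22) → max 25
(22, 25, 19, 22, 21) → max 25
(25, 19, 22, 21, 8) → max 25
(19, 22, 21, 8, 7) → max 22
(22, 21, 8, 7, 18) → max 22
(21, 8, 7, 18, 18) → max 21
(8, 7, 18, 18, 12) → max 18
Minimum of these is 18.

18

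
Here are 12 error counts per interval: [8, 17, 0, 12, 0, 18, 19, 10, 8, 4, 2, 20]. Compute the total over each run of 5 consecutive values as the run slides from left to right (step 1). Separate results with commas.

37, 47, 49, 59, 55, 59, 43, 44

8 17 0 12 0 → sum 37
17 0 12 0 18 → sum 47
0 12 0 18 19 → sum 49
12 0 18 19 10 → sum 59
0 18 19 10 8 → sum 55
18 19 10 8 4 → sum 59
19 10 8 4 2 → sum 43
10 8 4 2 20 → sum 44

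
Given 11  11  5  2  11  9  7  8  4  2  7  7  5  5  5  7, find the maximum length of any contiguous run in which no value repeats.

7

add 11: [11] len 1
add 11 (repeat 11, move left end past it): [11] len 1
add 5: [11, 5] len 2
add 2: [11, 5, 2] len 3
add 11 (repeat 11, move left end past it): [5, 2, 11] len 3
add 9: [5, 2, 11, 9] len 4
add 7: [5, 2, 11, 9, 7] len 5
add 8: [5, 2, 11, 9, 7, 8] len 6
add 4: [5, 2, 11, 9, 7, 8, 4] len 7
add 2 (repeat 2, move left end past it): [11, 9, 7, 8, 4, 2] len 6
add 7 (repeat 7, move left end past it): [8, 4, 2, 7] len 4
add 7 (repeat 7, move left end past it): [7] len 1
add 5: [7, 5] len 2
add 5 (repeat 5, move left end past it): [5] len 1
add 5 (repeat 5, move left end past it): [5] len 1
add 7: [5, 7] len 2
Longest all-distinct length: 7.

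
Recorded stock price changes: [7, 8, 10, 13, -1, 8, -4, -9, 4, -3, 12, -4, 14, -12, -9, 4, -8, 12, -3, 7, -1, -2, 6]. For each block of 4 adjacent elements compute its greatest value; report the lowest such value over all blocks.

Each size-4 window and its max:
(7, 8, 10, 13) → max 13
(8, 10, 13, -1) → max 13
(10, 13, -1, 8) → max 13
(13, -1, 8, -4) → max 13
(-1, 8, -4, -9) → max 8
(8, -4, -9, 4) → max 8
(-4, -9, 4, -3) → max 4
(-9, 4, -3, 12) → max 12
(4, -3, 12, -4) → max 12
(-3, 12, -4, 14) → max 14
(12, -4, 14, -12) → max 14
(-4, 14, -12, -9) → max 14
(14, -12, -9, 4) → max 14
(-12, -9, 4, -8) → max 4
(-9, 4, -8, 12) → max 12
(4, -8, 12, -3) → max 12
(-8, 12, -3, 7) → max 12
(12, -3, 7, -1) → max 12
(-3, 7, -1, -2) → max 7
(7, -1, -2, 6) → max 7
Lowest of these is 4.

4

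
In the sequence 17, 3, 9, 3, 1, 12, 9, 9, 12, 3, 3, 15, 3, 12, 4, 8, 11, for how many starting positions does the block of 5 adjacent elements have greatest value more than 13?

17 3 9 3 1 → max 17  > 13 ✓
3 9 3 1 12 → max 12
9 3 1 12 9 → max 12
3 1 12 9 9 → max 12
1 12 9 9 12 → max 12
12 9 9 12 3 → max 12
9 9 12 3 3 → max 12
9 12 3 3 15 → max 15  > 13 ✓
12 3 3 15 3 → max 15  > 13 ✓
3 3 15 3 12 → max 15  > 13 ✓
3 15 3 12 4 → max 15  > 13 ✓
15 3 12 4 8 → max 15  > 13 ✓
3 12 4 8 11 → max 12
6 windows satisfy the condition.

6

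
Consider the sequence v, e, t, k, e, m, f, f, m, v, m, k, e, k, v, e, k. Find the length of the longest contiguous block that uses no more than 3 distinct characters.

6

[v] 1 distinct, len 1
[v, e] 2 distinct, len 2
[v, e, t] 3 distinct, len 3
[e, t, k] 3 distinct, len 3
[e, t, k, e] 3 distinct, len 4
[k, e, m] 3 distinct, len 3
[e, m, f] 3 distinct, len 3
[e, m, f, f] 3 distinct, len 4
[e, m, f, f, m] 3 distinct, len 5
[m, f, f, m, v] 3 distinct, len 5
[m, f, f, m, v, m] 3 distinct, len 6
[m, v, m, k] 3 distinct, len 4
[m, k, e] 3 distinct, len 3
[m, k, e, k] 3 distinct, len 4
[k, e, k, v] 3 distinct, len 4
[k, e, k, v, e] 3 distinct, len 5
[k, e, k, v, e, k] 3 distinct, len 6
Longest length with ≤3 distinct: 6.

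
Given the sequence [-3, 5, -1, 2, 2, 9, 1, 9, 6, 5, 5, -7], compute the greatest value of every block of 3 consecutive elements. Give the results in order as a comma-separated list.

-3 5 -1 → max 5
5 -1 2 → max 5
-1 2 2 → max 2
2 2 9 → max 9
2 9 1 → max 9
9 1 9 → max 9
1 9 6 → max 9
9 6 5 → max 9
6 5 5 → max 6
5 5 -7 → max 5

5, 5, 2, 9, 9, 9, 9, 9, 6, 5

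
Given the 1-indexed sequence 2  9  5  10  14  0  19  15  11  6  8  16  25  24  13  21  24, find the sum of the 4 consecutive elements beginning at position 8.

Elements at indices 8..11: 15, 11, 6, 8
sum(15, 11, 6, 8) = 40

40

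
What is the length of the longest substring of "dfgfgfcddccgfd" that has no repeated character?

4

add d: [d] len 1
add f: [d, f] len 2
add g: [d, f, g] len 3
add f (repeat f, move left end past it): [g, f] len 2
add g (repeat g, move left end past it): [f, g] len 2
add f (repeat f, move left end past it): [g, f] len 2
add c: [g, f, c] len 3
add d: [g, f, c, d] len 4
add d (repeat d, move left end past it): [d] len 1
add c: [d, c] len 2
add c (repeat c, move left end past it): [c] len 1
add g: [c, g] len 2
add f: [c, g, f] len 3
add d: [c, g, f, d] len 4
Longest all-distinct length: 4.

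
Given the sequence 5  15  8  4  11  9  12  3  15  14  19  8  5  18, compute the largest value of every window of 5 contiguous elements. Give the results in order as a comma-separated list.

[5, 15, 8, 4, 11] → max 15
[15, 8, 4, 11, 9] → max 15
[8, 4, 11, 9, 12] → max 12
[4, 11, 9, 12, 3] → max 12
[11, 9, 12, 3, 15] → max 15
[9, 12, 3, 15, 14] → max 15
[12, 3, 15, 14, 19] → max 19
[3, 15, 14, 19, 8] → max 19
[15, 14, 19, 8, 5] → max 19
[14, 19, 8, 5, 18] → max 19

15, 15, 12, 12, 15, 15, 19, 19, 19, 19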